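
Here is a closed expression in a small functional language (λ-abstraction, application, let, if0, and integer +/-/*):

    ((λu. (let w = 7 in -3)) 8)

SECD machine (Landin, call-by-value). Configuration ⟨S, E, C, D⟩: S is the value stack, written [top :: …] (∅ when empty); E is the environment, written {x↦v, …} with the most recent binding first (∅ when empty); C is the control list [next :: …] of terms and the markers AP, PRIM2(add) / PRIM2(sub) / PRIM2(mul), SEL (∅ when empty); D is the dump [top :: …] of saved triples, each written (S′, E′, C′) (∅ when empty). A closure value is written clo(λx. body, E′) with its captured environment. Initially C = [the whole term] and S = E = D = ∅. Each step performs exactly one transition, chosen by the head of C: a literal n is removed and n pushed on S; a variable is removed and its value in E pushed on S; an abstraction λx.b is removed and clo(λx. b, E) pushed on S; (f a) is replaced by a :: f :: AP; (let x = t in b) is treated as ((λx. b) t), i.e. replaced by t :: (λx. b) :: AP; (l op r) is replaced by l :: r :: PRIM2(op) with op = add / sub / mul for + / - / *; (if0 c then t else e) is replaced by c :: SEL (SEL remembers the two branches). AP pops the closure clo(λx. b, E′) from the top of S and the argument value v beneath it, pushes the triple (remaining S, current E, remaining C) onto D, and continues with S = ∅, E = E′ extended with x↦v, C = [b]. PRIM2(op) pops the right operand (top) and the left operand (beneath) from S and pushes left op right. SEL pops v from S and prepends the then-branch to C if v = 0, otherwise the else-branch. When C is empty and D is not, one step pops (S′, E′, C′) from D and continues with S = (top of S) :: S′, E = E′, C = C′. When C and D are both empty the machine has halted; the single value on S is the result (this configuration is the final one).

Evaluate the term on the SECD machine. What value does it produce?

[0] <S=∅, E=∅, C=[((λu. (let w = 7 in -3)) 8)], D=∅>
[1] <S=∅, E=∅, C=[8 :: (λu. (let w = 7 in -3)) :: AP], D=∅>
[2] <S=[8], E=∅, C=[(λu. (let w = 7 in -3)) :: AP], D=∅>
[3] <S=[clo(λu. (let w = 7 in -3), ∅) :: 8], E=∅, C=[AP], D=∅>
[4] <S=∅, E={u↦8}, C=[(let w = 7 in -3)], D=[(∅, ∅, ∅)]>
[5] <S=∅, E={u↦8}, C=[7 :: (λw. -3) :: AP], D=[(∅, ∅, ∅)]>
[6] <S=[7], E={u↦8}, C=[(λw. -3) :: AP], D=[(∅, ∅, ∅)]>
[7] <S=[clo(λw. -3, {u↦8}) :: 7], E={u↦8}, C=[AP], D=[(∅, ∅, ∅)]>
[8] <S=∅, E={w↦7, u↦8}, C=[-3], D=[(∅, {u↦8}, ∅) :: (∅, ∅, ∅)]>
[9] <S=[-3], E={w↦7, u↦8}, C=∅, D=[(∅, {u↦8}, ∅) :: (∅, ∅, ∅)]>
[10] <S=[-3], E={u↦8}, C=∅, D=[(∅, ∅, ∅)]>
[11] <S=[-3], E=∅, C=∅, D=∅>
→ final value -3

Answer: -3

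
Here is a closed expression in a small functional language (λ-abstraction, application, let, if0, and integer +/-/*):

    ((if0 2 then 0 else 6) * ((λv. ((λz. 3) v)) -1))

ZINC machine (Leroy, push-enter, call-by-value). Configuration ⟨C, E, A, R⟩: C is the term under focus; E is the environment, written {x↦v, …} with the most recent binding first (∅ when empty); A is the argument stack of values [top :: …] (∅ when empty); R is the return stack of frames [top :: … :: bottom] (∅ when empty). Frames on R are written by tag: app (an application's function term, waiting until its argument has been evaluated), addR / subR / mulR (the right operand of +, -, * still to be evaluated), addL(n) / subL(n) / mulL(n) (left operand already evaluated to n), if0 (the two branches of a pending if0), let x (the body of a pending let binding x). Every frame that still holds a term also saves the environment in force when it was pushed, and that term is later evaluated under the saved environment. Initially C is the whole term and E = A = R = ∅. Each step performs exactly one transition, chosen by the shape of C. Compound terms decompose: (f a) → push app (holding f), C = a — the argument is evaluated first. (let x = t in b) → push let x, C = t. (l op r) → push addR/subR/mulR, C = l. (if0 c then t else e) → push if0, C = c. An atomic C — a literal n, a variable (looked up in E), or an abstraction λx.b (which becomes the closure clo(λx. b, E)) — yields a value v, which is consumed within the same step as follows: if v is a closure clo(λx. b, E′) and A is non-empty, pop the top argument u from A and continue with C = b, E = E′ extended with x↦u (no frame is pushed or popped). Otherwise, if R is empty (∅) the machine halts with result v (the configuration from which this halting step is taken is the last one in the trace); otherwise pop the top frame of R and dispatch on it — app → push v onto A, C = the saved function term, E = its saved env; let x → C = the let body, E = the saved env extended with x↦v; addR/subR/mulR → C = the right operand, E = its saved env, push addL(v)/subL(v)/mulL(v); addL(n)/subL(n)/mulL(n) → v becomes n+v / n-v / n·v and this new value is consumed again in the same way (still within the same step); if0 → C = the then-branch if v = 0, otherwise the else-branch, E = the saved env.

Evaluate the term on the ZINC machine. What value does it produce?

Answer: 18

Execution trace:
t=0: [C=((if0 2 then 0 else 6) * ((λv. ((λz. 3) v)) -1)) | E=∅ | A=∅ | R=∅]
t=1: [C=(if0 2 then 0 else 6) | E=∅ | A=∅ | R=[mulR]]
t=2: [C=2 | E=∅ | A=∅ | R=[if0 :: mulR]]
t=3: [C=6 | E=∅ | A=∅ | R=[mulR]]
t=4: [C=((λv. ((λz. 3) v)) -1) | E=∅ | A=∅ | R=[mulL(6)]]
t=5: [C=-1 | E=∅ | A=∅ | R=[app :: mulL(6)]]
t=6: [C=(λv. ((λz. 3) v)) | E=∅ | A=[-1] | R=[mulL(6)]]
t=7: [C=((λz. 3) v) | E={v↦-1} | A=∅ | R=[mulL(6)]]
t=8: [C=v | E={v↦-1} | A=∅ | R=[app :: mulL(6)]]
t=9: [C=(λz. 3) | E={v↦-1} | A=[-1] | R=[mulL(6)]]
t=10: [C=3 | E={z↦-1, v↦-1} | A=∅ | R=[mulL(6)]]
→ final value 18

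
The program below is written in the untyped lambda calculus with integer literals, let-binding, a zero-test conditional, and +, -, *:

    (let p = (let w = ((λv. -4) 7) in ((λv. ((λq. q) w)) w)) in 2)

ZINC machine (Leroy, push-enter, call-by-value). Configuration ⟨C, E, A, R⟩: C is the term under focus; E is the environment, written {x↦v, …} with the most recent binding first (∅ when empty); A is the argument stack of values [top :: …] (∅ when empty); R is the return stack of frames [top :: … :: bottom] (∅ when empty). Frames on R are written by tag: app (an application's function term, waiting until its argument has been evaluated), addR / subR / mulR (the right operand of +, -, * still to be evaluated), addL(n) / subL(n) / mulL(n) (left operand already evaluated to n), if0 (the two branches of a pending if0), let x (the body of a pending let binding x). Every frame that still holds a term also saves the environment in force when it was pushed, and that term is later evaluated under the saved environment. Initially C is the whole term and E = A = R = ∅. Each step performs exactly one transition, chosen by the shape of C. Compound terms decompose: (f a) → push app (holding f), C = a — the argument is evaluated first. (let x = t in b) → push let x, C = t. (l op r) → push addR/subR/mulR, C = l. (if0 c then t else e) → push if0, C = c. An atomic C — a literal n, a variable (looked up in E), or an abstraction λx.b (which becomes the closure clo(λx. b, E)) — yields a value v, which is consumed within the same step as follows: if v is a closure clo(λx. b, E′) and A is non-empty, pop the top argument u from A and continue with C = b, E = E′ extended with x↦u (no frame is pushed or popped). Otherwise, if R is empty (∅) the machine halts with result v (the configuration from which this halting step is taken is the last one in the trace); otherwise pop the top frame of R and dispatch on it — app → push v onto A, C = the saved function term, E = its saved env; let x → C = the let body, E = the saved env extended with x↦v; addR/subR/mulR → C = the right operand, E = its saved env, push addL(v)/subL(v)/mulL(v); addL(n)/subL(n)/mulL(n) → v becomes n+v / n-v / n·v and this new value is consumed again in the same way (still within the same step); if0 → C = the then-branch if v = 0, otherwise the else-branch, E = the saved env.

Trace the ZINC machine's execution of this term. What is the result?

t=0: <C=(let p = (let w = ((λv. -4) 7) in ((λv. ((λq. q) w)) w)) in 2), E=∅, A=∅, R=∅>
t=1: <C=(let w = ((λv. -4) 7) in ((λv. ((λq. q) w)) w)), E=∅, A=∅, R=[let p]>
t=2: <C=((λv. -4) 7), E=∅, A=∅, R=[let w :: let p]>
t=3: <C=7, E=∅, A=∅, R=[app :: let w :: let p]>
t=4: <C=(λv. -4), E=∅, A=[7], R=[let w :: let p]>
t=5: <C=-4, E={v↦7}, A=∅, R=[let w :: let p]>
t=6: <C=((λv. ((λq. q) w)) w), E={w↦-4}, A=∅, R=[let p]>
t=7: <C=w, E={w↦-4}, A=∅, R=[app :: let p]>
t=8: <C=(λv. ((λq. q) w)), E={w↦-4}, A=[-4], R=[let p]>
t=9: <C=((λq. q) w), E={v↦-4, w↦-4}, A=∅, R=[let p]>
t=10: <C=w, E={v↦-4, w↦-4}, A=∅, R=[app :: let p]>
t=11: <C=(λq. q), E={v↦-4, w↦-4}, A=[-4], R=[let p]>
t=12: <C=q, E={q↦-4, v↦-4, w↦-4}, A=∅, R=[let p]>
t=13: <C=2, E={p↦-4}, A=∅, R=∅>
→ final value 2

Answer: 2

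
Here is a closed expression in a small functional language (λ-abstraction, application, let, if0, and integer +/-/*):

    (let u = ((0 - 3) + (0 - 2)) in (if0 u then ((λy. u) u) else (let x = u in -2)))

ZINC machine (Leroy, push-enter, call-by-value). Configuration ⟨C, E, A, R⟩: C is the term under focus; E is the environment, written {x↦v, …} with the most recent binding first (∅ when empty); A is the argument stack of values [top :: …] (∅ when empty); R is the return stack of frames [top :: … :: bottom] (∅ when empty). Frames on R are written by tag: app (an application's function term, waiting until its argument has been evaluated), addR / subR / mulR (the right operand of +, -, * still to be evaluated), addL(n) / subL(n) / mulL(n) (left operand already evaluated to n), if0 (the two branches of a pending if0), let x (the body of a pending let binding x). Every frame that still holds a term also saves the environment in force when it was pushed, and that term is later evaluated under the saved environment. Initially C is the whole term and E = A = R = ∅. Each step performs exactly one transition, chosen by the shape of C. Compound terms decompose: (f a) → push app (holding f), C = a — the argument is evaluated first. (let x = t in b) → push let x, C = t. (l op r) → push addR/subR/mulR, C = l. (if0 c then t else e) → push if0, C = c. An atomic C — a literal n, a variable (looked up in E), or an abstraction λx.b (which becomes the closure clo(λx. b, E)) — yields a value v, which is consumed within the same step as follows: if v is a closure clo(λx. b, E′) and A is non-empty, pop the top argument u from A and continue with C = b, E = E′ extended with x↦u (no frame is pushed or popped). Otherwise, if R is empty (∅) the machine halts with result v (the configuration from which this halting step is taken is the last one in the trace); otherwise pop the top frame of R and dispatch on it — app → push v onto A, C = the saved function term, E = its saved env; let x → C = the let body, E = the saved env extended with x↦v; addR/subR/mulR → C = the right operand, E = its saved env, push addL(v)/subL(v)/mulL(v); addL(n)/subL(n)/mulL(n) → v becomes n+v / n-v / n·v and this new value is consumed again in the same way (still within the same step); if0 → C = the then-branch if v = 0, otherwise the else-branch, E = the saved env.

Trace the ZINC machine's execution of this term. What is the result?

Answer: -2

Derivation:
step 0: <C=(let u = ((0 - 3) + (0 - 2)) in (if0 u then ((λy. u) u) else (let x = u in -2))), E=∅, A=∅, R=∅>
step 1: <C=((0 - 3) + (0 - 2)), E=∅, A=∅, R=[let u]>
step 2: <C=(0 - 3), E=∅, A=∅, R=[addR :: let u]>
step 3: <C=0, E=∅, A=∅, R=[subR :: addR :: let u]>
step 4: <C=3, E=∅, A=∅, R=[subL(0) :: addR :: let u]>
step 5: <C=(0 - 2), E=∅, A=∅, R=[addL(-3) :: let u]>
step 6: <C=0, E=∅, A=∅, R=[subR :: addL(-3) :: let u]>
step 7: <C=2, E=∅, A=∅, R=[subL(0) :: addL(-3) :: let u]>
step 8: <C=(if0 u then ((λy. u) u) else (let x = u in -2)), E={u↦-5}, A=∅, R=∅>
step 9: <C=u, E={u↦-5}, A=∅, R=[if0]>
step 10: <C=(let x = u in -2), E={u↦-5}, A=∅, R=∅>
step 11: <C=u, E={u↦-5}, A=∅, R=[let x]>
step 12: <C=-2, E={x↦-5, u↦-5}, A=∅, R=∅>
→ final value -2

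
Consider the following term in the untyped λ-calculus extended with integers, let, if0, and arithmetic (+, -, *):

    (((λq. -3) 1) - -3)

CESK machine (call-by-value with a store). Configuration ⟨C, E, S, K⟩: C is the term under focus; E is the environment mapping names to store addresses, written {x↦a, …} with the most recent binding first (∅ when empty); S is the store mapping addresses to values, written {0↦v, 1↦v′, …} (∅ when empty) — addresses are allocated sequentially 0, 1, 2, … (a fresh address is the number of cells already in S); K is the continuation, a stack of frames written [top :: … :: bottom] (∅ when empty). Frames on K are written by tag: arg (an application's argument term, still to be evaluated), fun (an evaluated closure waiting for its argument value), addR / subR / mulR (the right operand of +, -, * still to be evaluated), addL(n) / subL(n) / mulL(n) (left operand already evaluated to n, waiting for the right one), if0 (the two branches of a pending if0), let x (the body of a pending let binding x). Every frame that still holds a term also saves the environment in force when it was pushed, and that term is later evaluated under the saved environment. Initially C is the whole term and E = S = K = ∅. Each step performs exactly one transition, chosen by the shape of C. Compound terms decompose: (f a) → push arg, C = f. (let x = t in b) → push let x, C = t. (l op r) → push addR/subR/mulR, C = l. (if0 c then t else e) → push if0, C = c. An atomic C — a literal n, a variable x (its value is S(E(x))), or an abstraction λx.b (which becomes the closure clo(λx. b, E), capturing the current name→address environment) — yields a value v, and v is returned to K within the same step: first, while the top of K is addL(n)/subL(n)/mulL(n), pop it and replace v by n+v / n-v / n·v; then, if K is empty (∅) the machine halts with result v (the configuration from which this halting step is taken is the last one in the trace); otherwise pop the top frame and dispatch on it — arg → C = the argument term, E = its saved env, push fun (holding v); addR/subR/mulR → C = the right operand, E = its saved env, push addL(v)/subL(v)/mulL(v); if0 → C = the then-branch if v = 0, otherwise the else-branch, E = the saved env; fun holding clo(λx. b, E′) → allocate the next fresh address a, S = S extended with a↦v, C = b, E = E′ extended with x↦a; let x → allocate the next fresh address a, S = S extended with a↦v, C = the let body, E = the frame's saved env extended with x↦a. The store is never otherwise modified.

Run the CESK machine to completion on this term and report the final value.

[0] ⟨C=(((λq. -3) 1) - -3); E=∅; S=∅; K=∅⟩
[1] ⟨C=((λq. -3) 1); E=∅; S=∅; K=[subR]⟩
[2] ⟨C=(λq. -3); E=∅; S=∅; K=[arg :: subR]⟩
[3] ⟨C=1; E=∅; S=∅; K=[fun :: subR]⟩
[4] ⟨C=-3; E={q↦0}; S={0↦1}; K=[subR]⟩
[5] ⟨C=-3; E=∅; S={0↦1}; K=[subL(-3)]⟩
→ final value 0

Answer: 0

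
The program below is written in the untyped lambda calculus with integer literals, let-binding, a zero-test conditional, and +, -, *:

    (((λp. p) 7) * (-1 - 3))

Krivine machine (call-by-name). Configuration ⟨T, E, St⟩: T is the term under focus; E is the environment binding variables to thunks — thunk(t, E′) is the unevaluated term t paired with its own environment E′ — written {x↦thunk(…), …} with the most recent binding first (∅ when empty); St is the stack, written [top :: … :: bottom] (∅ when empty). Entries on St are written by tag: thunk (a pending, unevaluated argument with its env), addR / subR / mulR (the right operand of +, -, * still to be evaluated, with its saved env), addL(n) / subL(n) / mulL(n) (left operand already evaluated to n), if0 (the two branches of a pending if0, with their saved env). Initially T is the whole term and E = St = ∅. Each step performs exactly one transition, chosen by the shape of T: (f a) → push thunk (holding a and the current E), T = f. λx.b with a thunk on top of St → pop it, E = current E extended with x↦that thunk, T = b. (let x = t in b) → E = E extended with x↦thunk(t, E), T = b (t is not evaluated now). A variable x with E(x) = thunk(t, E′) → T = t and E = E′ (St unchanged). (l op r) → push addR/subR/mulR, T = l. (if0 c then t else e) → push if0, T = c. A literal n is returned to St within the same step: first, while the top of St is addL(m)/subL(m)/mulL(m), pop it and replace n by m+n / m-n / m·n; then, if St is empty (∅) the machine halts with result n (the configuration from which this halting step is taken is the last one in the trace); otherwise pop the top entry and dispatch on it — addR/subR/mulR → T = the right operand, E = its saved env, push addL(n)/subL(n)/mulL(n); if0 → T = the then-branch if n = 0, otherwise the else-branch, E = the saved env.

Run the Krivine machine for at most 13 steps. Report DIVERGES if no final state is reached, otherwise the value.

step 0: ⟨T=(((λp. p) 7) * (-1 - 3)); E=∅; St=∅⟩
step 1: ⟨T=((λp. p) 7); E=∅; St=[mulR]⟩
step 2: ⟨T=(λp. p); E=∅; St=[thunk :: mulR]⟩
step 3: ⟨T=p; E={p↦thunk(7, ∅)}; St=[mulR]⟩
step 4: ⟨T=7; E=∅; St=[mulR]⟩
step 5: ⟨T=(-1 - 3); E=∅; St=[mulL(7)]⟩
step 6: ⟨T=-1; E=∅; St=[subR :: mulL(7)]⟩
step 7: ⟨T=3; E=∅; St=[subL(-1) :: mulL(7)]⟩
→ final value -28

Answer: -28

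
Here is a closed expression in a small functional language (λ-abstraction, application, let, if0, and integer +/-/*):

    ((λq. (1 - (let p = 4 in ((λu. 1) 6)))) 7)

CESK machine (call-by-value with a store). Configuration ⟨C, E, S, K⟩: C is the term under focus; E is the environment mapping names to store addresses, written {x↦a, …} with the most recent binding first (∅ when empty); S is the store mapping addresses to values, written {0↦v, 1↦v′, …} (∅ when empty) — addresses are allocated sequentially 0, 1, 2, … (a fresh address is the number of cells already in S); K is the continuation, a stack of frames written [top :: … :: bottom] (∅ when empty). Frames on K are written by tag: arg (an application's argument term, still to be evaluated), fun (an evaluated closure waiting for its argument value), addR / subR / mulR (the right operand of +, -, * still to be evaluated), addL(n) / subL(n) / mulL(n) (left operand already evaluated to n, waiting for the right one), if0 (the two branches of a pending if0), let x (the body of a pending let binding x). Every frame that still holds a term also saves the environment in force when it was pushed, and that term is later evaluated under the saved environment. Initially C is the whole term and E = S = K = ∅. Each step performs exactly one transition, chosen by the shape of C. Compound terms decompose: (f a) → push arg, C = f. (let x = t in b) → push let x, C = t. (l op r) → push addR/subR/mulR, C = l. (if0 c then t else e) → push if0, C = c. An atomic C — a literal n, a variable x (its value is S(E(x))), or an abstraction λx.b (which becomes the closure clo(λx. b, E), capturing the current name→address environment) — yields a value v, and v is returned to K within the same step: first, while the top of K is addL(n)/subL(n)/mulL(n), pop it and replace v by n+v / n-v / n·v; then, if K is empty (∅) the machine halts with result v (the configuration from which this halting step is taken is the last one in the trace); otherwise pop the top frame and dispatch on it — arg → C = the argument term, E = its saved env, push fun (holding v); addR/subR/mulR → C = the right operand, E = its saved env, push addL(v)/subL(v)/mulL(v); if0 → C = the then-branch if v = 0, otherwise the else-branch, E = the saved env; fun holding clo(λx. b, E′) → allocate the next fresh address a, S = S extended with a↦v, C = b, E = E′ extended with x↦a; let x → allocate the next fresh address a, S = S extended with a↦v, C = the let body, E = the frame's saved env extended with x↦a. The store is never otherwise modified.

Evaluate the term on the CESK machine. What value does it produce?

0. <C=((λq. (1 - (let p = 4 in ((λu. 1) 6)))) 7), E=∅, S=∅, K=∅>
1. <C=(λq. (1 - (let p = 4 in ((λu. 1) 6)))), E=∅, S=∅, K=[arg]>
2. <C=7, E=∅, S=∅, K=[fun]>
3. <C=(1 - (let p = 4 in ((λu. 1) 6))), E={q↦0}, S={0↦7}, K=∅>
4. <C=1, E={q↦0}, S={0↦7}, K=[subR]>
5. <C=(let p = 4 in ((λu. 1) 6)), E={q↦0}, S={0↦7}, K=[subL(1)]>
6. <C=4, E={q↦0}, S={0↦7}, K=[let p :: subL(1)]>
7. <C=((λu. 1) 6), E={p↦1, q↦0}, S={0↦7, 1↦4}, K=[subL(1)]>
8. <C=(λu. 1), E={p↦1, q↦0}, S={0↦7, 1↦4}, K=[arg :: subL(1)]>
9. <C=6, E={p↦1, q↦0}, S={0↦7, 1↦4}, K=[fun :: subL(1)]>
10. <C=1, E={u↦2, p↦1, q↦0}, S={0↦7, 1↦4, 2↦6}, K=[subL(1)]>
→ final value 0

Answer: 0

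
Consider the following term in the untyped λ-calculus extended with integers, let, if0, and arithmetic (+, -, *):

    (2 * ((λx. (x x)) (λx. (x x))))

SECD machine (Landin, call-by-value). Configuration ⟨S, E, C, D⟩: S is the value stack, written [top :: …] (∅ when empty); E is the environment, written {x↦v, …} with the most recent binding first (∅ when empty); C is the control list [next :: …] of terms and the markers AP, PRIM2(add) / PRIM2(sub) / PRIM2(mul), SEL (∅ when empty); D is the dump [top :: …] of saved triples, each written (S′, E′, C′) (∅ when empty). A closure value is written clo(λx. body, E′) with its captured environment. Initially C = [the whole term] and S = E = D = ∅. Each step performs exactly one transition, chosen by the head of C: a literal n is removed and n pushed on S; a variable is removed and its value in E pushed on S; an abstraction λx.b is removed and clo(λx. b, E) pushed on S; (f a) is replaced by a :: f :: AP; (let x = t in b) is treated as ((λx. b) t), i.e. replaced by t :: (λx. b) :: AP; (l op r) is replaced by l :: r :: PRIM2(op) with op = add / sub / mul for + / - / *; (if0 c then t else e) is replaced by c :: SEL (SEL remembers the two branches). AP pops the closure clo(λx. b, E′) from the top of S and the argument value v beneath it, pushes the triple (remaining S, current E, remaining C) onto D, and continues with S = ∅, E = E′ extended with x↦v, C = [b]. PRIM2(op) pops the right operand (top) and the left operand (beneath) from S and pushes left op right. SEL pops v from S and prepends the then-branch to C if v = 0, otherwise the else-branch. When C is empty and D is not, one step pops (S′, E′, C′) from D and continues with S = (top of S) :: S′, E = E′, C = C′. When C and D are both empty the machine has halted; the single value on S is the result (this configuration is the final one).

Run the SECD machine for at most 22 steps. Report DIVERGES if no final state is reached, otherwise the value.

[0] ⟨S=∅; E=∅; C=[(2 * ((λx. (x x)) (λx. (x x))))]; D=∅⟩
[1] ⟨S=∅; E=∅; C=[2 :: ((λx. (x x)) (λx. (x x))) :: PRIM2(mul)]; D=∅⟩
[2] ⟨S=[2]; E=∅; C=[((λx. (x x)) (λx. (x x))) :: PRIM2(mul)]; D=∅⟩
[3] ⟨S=[2]; E=∅; C=[(λx. (x x)) :: (λx. (x x)) :: AP :: PRIM2(mul)]; D=∅⟩
[4] ⟨S=[clo(λx. (x x), ∅) :: 2]; E=∅; C=[(λx. (x x)) :: AP :: PRIM2(mul)]; D=∅⟩
[5] ⟨S=[clo(λx. (x x), ∅) :: clo(λx. (x x), ∅) :: 2]; E=∅; C=[AP :: PRIM2(mul)]; D=∅⟩
[6] ⟨S=∅; E={x↦clo(λx. (x x), ∅)}; C=[(x x)]; D=[([2], ∅, [PRIM2(mul)])]⟩
[7] ⟨S=∅; E={x↦clo(λx. (x x), ∅)}; C=[x :: x :: AP]; D=[([2], ∅, [PRIM2(mul)])]⟩
[8] ⟨S=[clo(λx. (x x), ∅)]; E={x↦clo(λx. (x x), ∅)}; C=[x :: AP]; D=[([2], ∅, [PRIM2(mul)])]⟩
[9] ⟨S=[clo(λx. (x x), ∅) :: clo(λx. (x x), ∅)]; E={x↦clo(λx. (x x), ∅)}; C=[AP]; D=[([2], ∅, [PRIM2(mul)])]⟩
[10] ⟨S=∅; E={x↦clo(λx. (x x), ∅)}; C=[(x x)]; D=[(∅, {x↦clo(λx. (x x), ∅)}, ∅) :: ([2], ∅, [PRIM2(mul)])]⟩
[11] ⟨S=∅; E={x↦clo(λx. (x x), ∅)}; C=[x :: x :: AP]; D=[(∅, {x↦clo(λx. (x x), ∅)}, ∅) :: ([2], ∅, [PRIM2(mul)])]⟩
[12] ⟨S=[clo(λx. (x x), ∅)]; E={x↦clo(λx. (x x), ∅)}; C=[x :: AP]; D=[(∅, {x↦clo(λx. (x x), ∅)}, ∅) :: ([2], ∅, [PRIM2(mul)])]⟩
[13] ⟨S=[clo(λx. (x x), ∅) :: clo(λx. (x x), ∅)]; E={x↦clo(λx. (x x), ∅)}; C=[AP]; D=[(∅, {x↦clo(λx. (x x), ∅)}, ∅) :: ([2], ∅, [PRIM2(mul)])]⟩
[14] ⟨S=∅; E={x↦clo(λx. (x x), ∅)}; C=[(x x)]; D=[(∅, {x↦clo(λx. (x x), ∅)}, ∅) :: (∅, {x↦clo(λx. (x x), ∅)}, ∅) :: ([2], ∅, [PRIM2(mul)])]⟩
[15] ⟨S=∅; E={x↦clo(λx. (x x), ∅)}; C=[x :: x :: AP]; D=[(∅, {x↦clo(λx. (x x), ∅)}, ∅) :: (∅, {x↦clo(λx. (x x), ∅)}, ∅) :: ([2], ∅, [PRIM2(mul)])]⟩
[16] ⟨S=[clo(λx. (x x), ∅)]; E={x↦clo(λx. (x x), ∅)}; C=[x :: AP]; D=[(∅, {x↦clo(λx. (x x), ∅)}, ∅) :: (∅, {x↦clo(λx. (x x), ∅)}, ∅) :: ([2], ∅, [PRIM2(mul)])]⟩
[17] ⟨S=[clo(λx. (x x), ∅) :: clo(λx. (x x), ∅)]; E={x↦clo(λx. (x x), ∅)}; C=[AP]; D=[(∅, {x↦clo(λx. (x x), ∅)}, ∅) :: (∅, {x↦clo(λx. (x x), ∅)}, ∅) :: ([2], ∅, [PRIM2(mul)])]⟩
[18] ⟨S=∅; E={x↦clo(λx. (x x), ∅)}; C=[(x x)]; D=[(∅, {x↦clo(λx. (x x), ∅)}, ∅) :: (∅, {x↦clo(λx. (x x), ∅)}, ∅) :: (∅, {x↦clo(λx. (x x), ∅)}, ∅) :: ([2], ∅, [PRIM2(mul)])]⟩
[19] ⟨S=∅; E={x↦clo(λx. (x x), ∅)}; C=[x :: x :: AP]; D=[(∅, {x↦clo(λx. (x x), ∅)}, ∅) :: (∅, {x↦clo(λx. (x x), ∅)}, ∅) :: (∅, {x↦clo(λx. (x x), ∅)}, ∅) :: ([2], ∅, [PRIM2(mul)])]⟩
[20] ⟨S=[clo(λx. (x x), ∅)]; E={x↦clo(λx. (x x), ∅)}; C=[x :: AP]; D=[(∅, {x↦clo(λx. (x x), ∅)}, ∅) :: (∅, {x↦clo(λx. (x x), ∅)}, ∅) :: (∅, {x↦clo(λx. (x x), ∅)}, ∅) :: ([2], ∅, [PRIM2(mul)])]⟩
[21] ⟨S=[clo(λx. (x x), ∅) :: clo(λx. (x x), ∅)]; E={x↦clo(λx. (x x), ∅)}; C=[AP]; D=[(∅, {x↦clo(λx. (x x), ∅)}, ∅) :: (∅, {x↦clo(λx. (x x), ∅)}, ∅) :: (∅, {x↦clo(λx. (x x), ∅)}, ∅) :: ([2], ∅, [PRIM2(mul)])]⟩
[22] ⟨S=∅; E={x↦clo(λx. (x x), ∅)}; C=[(x x)]; D=[(∅, {x↦clo(λx. (x x), ∅)}, ∅) :: (∅, {x↦clo(λx. (x x), ∅)}, ∅) :: (∅, {x↦clo(λx. (x x), ∅)}, ∅) :: (∅, {x↦clo(λx. (x x), ∅)}, ∅) :: ([2], ∅, [PRIM2(mul)])]⟩
→ 22 transitions taken and the configuration is still not final: no result within 22 steps

Answer: DIVERGES (no final state within 22 steps)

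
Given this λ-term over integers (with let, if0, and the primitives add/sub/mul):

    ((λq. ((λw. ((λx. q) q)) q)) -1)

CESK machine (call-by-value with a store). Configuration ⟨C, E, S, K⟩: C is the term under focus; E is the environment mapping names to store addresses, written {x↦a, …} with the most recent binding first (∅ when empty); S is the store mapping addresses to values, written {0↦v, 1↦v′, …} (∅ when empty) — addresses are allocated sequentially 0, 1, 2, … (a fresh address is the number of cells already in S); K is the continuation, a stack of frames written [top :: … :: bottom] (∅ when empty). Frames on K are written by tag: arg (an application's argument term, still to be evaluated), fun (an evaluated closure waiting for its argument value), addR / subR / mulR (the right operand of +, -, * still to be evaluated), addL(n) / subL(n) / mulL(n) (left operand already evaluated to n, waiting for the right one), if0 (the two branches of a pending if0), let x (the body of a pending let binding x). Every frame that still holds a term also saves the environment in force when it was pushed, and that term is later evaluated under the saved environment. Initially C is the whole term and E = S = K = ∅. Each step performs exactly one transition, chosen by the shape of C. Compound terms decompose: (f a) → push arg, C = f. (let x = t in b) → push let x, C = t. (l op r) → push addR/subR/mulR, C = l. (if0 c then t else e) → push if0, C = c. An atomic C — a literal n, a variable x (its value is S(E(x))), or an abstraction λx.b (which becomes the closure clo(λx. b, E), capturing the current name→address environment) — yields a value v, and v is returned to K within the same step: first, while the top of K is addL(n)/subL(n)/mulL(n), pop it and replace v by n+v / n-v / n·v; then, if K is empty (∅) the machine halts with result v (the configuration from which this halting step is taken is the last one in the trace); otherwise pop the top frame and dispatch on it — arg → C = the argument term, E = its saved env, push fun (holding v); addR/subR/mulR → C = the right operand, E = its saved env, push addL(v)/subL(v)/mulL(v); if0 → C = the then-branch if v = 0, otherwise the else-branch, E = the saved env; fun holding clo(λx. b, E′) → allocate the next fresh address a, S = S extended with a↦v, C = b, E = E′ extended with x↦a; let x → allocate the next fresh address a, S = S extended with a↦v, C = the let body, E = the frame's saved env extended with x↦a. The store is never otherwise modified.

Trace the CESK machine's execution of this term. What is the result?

step 0: ⟨C=((λq. ((λw. ((λx. q) q)) q)) -1); E=∅; S=∅; K=∅⟩
step 1: ⟨C=(λq. ((λw. ((λx. q) q)) q)); E=∅; S=∅; K=[arg]⟩
step 2: ⟨C=-1; E=∅; S=∅; K=[fun]⟩
step 3: ⟨C=((λw. ((λx. q) q)) q); E={q↦0}; S={0↦-1}; K=∅⟩
step 4: ⟨C=(λw. ((λx. q) q)); E={q↦0}; S={0↦-1}; K=[arg]⟩
step 5: ⟨C=q; E={q↦0}; S={0↦-1}; K=[fun]⟩
step 6: ⟨C=((λx. q) q); E={w↦1, q↦0}; S={0↦-1, 1↦-1}; K=∅⟩
step 7: ⟨C=(λx. q); E={w↦1, q↦0}; S={0↦-1, 1↦-1}; K=[arg]⟩
step 8: ⟨C=q; E={w↦1, q↦0}; S={0↦-1, 1↦-1}; K=[fun]⟩
step 9: ⟨C=q; E={x↦2, w↦1, q↦0}; S={0↦-1, 1↦-1, 2↦-1}; K=∅⟩
→ final value -1

Answer: -1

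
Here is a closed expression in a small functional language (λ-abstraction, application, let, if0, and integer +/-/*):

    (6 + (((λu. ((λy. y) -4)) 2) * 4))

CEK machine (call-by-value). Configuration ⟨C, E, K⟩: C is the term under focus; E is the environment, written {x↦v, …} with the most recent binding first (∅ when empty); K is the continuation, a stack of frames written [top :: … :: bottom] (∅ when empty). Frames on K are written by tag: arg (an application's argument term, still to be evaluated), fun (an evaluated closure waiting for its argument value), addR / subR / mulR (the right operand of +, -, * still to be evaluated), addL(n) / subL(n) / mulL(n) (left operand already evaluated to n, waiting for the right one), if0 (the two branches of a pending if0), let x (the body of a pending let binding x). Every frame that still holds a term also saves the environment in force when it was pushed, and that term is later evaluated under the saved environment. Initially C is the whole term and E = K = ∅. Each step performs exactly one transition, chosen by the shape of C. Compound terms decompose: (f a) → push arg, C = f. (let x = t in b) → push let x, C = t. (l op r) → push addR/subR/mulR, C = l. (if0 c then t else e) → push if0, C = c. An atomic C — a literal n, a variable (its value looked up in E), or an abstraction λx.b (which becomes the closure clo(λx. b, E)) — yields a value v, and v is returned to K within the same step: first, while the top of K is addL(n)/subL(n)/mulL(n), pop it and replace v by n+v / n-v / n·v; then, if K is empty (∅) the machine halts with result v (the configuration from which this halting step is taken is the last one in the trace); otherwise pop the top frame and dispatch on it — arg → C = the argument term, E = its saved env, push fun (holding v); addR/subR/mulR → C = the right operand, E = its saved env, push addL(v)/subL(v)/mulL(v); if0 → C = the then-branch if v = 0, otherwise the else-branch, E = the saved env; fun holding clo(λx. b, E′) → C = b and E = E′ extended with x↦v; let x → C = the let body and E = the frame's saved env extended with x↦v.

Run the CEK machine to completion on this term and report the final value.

step 0: <C=(6 + (((λu. ((λy. y) -4)) 2) * 4)), E=∅, K=∅>
step 1: <C=6, E=∅, K=[addR]>
step 2: <C=(((λu. ((λy. y) -4)) 2) * 4), E=∅, K=[addL(6)]>
step 3: <C=((λu. ((λy. y) -4)) 2), E=∅, K=[mulR :: addL(6)]>
step 4: <C=(λu. ((λy. y) -4)), E=∅, K=[arg :: mulR :: addL(6)]>
step 5: <C=2, E=∅, K=[fun :: mulR :: addL(6)]>
step 6: <C=((λy. y) -4), E={u↦2}, K=[mulR :: addL(6)]>
step 7: <C=(λy. y), E={u↦2}, K=[arg :: mulR :: addL(6)]>
step 8: <C=-4, E={u↦2}, K=[fun :: mulR :: addL(6)]>
step 9: <C=y, E={y↦-4, u↦2}, K=[mulR :: addL(6)]>
step 10: <C=4, E=∅, K=[mulL(-4) :: addL(6)]>
→ final value -10

Answer: -10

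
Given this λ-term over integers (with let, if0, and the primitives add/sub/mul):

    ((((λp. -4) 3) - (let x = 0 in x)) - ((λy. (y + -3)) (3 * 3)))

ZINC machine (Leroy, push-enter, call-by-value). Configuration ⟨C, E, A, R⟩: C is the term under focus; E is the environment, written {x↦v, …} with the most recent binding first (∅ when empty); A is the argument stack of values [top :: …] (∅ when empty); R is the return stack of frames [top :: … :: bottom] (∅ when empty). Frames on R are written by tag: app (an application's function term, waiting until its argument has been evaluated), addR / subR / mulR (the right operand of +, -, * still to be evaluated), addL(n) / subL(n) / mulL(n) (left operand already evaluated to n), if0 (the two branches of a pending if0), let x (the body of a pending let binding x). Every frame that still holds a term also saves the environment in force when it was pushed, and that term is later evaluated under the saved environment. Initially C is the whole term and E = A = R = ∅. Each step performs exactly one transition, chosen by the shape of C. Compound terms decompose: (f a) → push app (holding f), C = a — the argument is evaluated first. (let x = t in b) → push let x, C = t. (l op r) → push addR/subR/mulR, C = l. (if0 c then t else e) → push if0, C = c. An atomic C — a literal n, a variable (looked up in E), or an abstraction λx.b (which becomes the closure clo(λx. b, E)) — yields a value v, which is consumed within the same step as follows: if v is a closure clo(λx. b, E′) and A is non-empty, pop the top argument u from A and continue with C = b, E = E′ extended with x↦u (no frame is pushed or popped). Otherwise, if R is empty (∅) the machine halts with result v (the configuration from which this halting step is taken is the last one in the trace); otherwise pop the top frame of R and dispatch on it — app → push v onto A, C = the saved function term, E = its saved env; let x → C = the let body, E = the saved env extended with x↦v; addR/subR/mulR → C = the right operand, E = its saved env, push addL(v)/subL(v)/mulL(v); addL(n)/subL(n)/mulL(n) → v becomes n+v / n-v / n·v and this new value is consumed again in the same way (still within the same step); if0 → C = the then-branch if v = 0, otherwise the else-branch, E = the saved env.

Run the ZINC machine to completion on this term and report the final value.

Answer: -10

Machine steps:
t=0: ⟨C=((((λp. -4) 3) - (let x = 0 in x)) - ((λy. (y + -3)) (3 * 3))); E=∅; A=∅; R=∅⟩
t=1: ⟨C=(((λp. -4) 3) - (let x = 0 in x)); E=∅; A=∅; R=[subR]⟩
t=2: ⟨C=((λp. -4) 3); E=∅; A=∅; R=[subR :: subR]⟩
t=3: ⟨C=3; E=∅; A=∅; R=[app :: subR :: subR]⟩
t=4: ⟨C=(λp. -4); E=∅; A=[3]; R=[subR :: subR]⟩
t=5: ⟨C=-4; E={p↦3}; A=∅; R=[subR :: subR]⟩
t=6: ⟨C=(let x = 0 in x); E=∅; A=∅; R=[subL(-4) :: subR]⟩
t=7: ⟨C=0; E=∅; A=∅; R=[let x :: subL(-4) :: subR]⟩
t=8: ⟨C=x; E={x↦0}; A=∅; R=[subL(-4) :: subR]⟩
t=9: ⟨C=((λy. (y + -3)) (3 * 3)); E=∅; A=∅; R=[subL(-4)]⟩
t=10: ⟨C=(3 * 3); E=∅; A=∅; R=[app :: subL(-4)]⟩
t=11: ⟨C=3; E=∅; A=∅; R=[mulR :: app :: subL(-4)]⟩
t=12: ⟨C=3; E=∅; A=∅; R=[mulL(3) :: app :: subL(-4)]⟩
t=13: ⟨C=(λy. (y + -3)); E=∅; A=[9]; R=[subL(-4)]⟩
t=14: ⟨C=(y + -3); E={y↦9}; A=∅; R=[subL(-4)]⟩
t=15: ⟨C=y; E={y↦9}; A=∅; R=[addR :: subL(-4)]⟩
t=16: ⟨C=-3; E={y↦9}; A=∅; R=[addL(9) :: subL(-4)]⟩
→ final value -10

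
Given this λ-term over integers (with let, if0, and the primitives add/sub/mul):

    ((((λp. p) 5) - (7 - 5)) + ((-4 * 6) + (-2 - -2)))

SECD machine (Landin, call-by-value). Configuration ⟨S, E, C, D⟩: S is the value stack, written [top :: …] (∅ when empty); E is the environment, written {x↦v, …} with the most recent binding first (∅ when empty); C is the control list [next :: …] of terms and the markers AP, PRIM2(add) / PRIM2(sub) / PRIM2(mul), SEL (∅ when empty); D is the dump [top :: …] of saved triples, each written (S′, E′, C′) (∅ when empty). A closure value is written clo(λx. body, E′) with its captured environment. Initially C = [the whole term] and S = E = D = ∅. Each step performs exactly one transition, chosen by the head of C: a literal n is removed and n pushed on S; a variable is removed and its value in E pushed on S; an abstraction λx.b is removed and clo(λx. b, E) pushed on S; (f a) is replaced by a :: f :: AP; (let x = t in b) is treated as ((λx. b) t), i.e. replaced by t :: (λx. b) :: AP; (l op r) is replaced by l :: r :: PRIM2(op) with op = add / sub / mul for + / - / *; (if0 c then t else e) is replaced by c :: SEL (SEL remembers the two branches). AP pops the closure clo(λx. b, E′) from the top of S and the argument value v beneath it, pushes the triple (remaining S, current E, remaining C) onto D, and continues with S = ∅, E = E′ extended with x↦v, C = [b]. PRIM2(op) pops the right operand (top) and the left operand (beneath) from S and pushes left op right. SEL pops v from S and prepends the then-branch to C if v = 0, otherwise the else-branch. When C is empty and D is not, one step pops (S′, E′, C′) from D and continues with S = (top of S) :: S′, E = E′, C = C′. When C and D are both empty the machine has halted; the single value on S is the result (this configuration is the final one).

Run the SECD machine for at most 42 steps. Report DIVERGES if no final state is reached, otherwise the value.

Answer: -21

Machine steps:
t=0: ⟨S=∅; E=∅; C=[((((λp. p) 5) - (7 - 5)) + ((-4 * 6) + (-2 - -2)))]; D=∅⟩
t=1: ⟨S=∅; E=∅; C=[(((λp. p) 5) - (7 - 5)) :: ((-4 * 6) + (-2 - -2)) :: PRIM2(add)]; D=∅⟩
t=2: ⟨S=∅; E=∅; C=[((λp. p) 5) :: (7 - 5) :: PRIM2(sub) :: ((-4 * 6) + (-2 - -2)) :: PRIM2(add)]; D=∅⟩
t=3: ⟨S=∅; E=∅; C=[5 :: (λp. p) :: AP :: (7 - 5) :: PRIM2(sub) :: ((-4 * 6) + (-2 - -2)) :: PRIM2(add)]; D=∅⟩
t=4: ⟨S=[5]; E=∅; C=[(λp. p) :: AP :: (7 - 5) :: PRIM2(sub) :: ((-4 * 6) + (-2 - -2)) :: PRIM2(add)]; D=∅⟩
t=5: ⟨S=[clo(λp. p, ∅) :: 5]; E=∅; C=[AP :: (7 - 5) :: PRIM2(sub) :: ((-4 * 6) + (-2 - -2)) :: PRIM2(add)]; D=∅⟩
t=6: ⟨S=∅; E={p↦5}; C=[p]; D=[(∅, ∅, [(7 - 5) :: PRIM2(sub) :: ((-4 * 6) + (-2 - -2)) :: PRIM2(add)])]⟩
t=7: ⟨S=[5]; E={p↦5}; C=∅; D=[(∅, ∅, [(7 - 5) :: PRIM2(sub) :: ((-4 * 6) + (-2 - -2)) :: PRIM2(add)])]⟩
t=8: ⟨S=[5]; E=∅; C=[(7 - 5) :: PRIM2(sub) :: ((-4 * 6) + (-2 - -2)) :: PRIM2(add)]; D=∅⟩
t=9: ⟨S=[5]; E=∅; C=[7 :: 5 :: PRIM2(sub) :: PRIM2(sub) :: ((-4 * 6) + (-2 - -2)) :: PRIM2(add)]; D=∅⟩
t=10: ⟨S=[7 :: 5]; E=∅; C=[5 :: PRIM2(sub) :: PRIM2(sub) :: ((-4 * 6) + (-2 - -2)) :: PRIM2(add)]; D=∅⟩
t=11: ⟨S=[5 :: 7 :: 5]; E=∅; C=[PRIM2(sub) :: PRIM2(sub) :: ((-4 * 6) + (-2 - -2)) :: PRIM2(add)]; D=∅⟩
t=12: ⟨S=[2 :: 5]; E=∅; C=[PRIM2(sub) :: ((-4 * 6) + (-2 - -2)) :: PRIM2(add)]; D=∅⟩
t=13: ⟨S=[3]; E=∅; C=[((-4 * 6) + (-2 - -2)) :: PRIM2(add)]; D=∅⟩
t=14: ⟨S=[3]; E=∅; C=[(-4 * 6) :: (-2 - -2) :: PRIM2(add) :: PRIM2(add)]; D=∅⟩
t=15: ⟨S=[3]; E=∅; C=[-4 :: 6 :: PRIM2(mul) :: (-2 - -2) :: PRIM2(add) :: PRIM2(add)]; D=∅⟩
t=16: ⟨S=[-4 :: 3]; E=∅; C=[6 :: PRIM2(mul) :: (-2 - -2) :: PRIM2(add) :: PRIM2(add)]; D=∅⟩
t=17: ⟨S=[6 :: -4 :: 3]; E=∅; C=[PRIM2(mul) :: (-2 - -2) :: PRIM2(add) :: PRIM2(add)]; D=∅⟩
t=18: ⟨S=[-24 :: 3]; E=∅; C=[(-2 - -2) :: PRIM2(add) :: PRIM2(add)]; D=∅⟩
t=19: ⟨S=[-24 :: 3]; E=∅; C=[-2 :: -2 :: PRIM2(sub) :: PRIM2(add) :: PRIM2(add)]; D=∅⟩
t=20: ⟨S=[-2 :: -24 :: 3]; E=∅; C=[-2 :: PRIM2(sub) :: PRIM2(add) :: PRIM2(add)]; D=∅⟩
t=21: ⟨S=[-2 :: -2 :: -24 :: 3]; E=∅; C=[PRIM2(sub) :: PRIM2(add) :: PRIM2(add)]; D=∅⟩
t=22: ⟨S=[0 :: -24 :: 3]; E=∅; C=[PRIM2(add) :: PRIM2(add)]; D=∅⟩
t=23: ⟨S=[-24 :: 3]; E=∅; C=[PRIM2(add)]; D=∅⟩
t=24: ⟨S=[-21]; E=∅; C=∅; D=∅⟩
→ final value -21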